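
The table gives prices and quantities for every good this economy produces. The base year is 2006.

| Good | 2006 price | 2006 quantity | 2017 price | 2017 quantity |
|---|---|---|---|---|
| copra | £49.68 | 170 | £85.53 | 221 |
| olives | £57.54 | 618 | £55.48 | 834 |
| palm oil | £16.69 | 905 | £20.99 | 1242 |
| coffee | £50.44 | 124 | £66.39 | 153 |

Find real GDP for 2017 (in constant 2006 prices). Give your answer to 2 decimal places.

Real GDP 2017 = Σ (p_2006 × q_2017) = 49.68·221 + 57.54·834 + 16.69·1242 + 50.44·153 = 87413.94.

£87413.94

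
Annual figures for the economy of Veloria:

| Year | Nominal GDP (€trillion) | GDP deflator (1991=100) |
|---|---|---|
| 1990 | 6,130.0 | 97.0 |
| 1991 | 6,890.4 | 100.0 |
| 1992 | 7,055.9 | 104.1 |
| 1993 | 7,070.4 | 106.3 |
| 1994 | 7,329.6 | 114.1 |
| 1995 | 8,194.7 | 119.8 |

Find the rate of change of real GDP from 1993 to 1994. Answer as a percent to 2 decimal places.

Real GDP 1993 = 7070.4/1.063 = 6651.36.
Real GDP 1994 = 7329.6/1.141 = 6423.84.
Change = 6423.84/6651.36 − 1 = -0.0342.

-3.42%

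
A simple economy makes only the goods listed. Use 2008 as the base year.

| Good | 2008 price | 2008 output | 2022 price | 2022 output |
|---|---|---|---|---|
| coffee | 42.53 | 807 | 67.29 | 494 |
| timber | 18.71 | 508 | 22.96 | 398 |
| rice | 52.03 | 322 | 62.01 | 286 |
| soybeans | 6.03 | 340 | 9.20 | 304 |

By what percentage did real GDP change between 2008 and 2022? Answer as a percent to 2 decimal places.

-27.88%

Real GDP 2008 = Nominal GDP 2008 = 42.53·807 + 18.71·508 + 52.03·322 + 6.03·340 = 62630.25.
Real GDP 2022 (at 2008 prices) = 42.53·494 + 18.71·398 + 52.03·286 + 6.03·304 = 45170.10.
Real growth = 45170.10/62630.25 − 1 = -0.2788.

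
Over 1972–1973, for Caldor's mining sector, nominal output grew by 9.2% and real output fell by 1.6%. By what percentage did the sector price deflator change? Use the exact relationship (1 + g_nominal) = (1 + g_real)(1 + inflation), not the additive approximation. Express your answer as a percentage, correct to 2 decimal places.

(1 + g_nom) = (1 + g_real)(1 + π), so π = 1.0920 / 0.9840 − 1 = 0.10976.

10.98%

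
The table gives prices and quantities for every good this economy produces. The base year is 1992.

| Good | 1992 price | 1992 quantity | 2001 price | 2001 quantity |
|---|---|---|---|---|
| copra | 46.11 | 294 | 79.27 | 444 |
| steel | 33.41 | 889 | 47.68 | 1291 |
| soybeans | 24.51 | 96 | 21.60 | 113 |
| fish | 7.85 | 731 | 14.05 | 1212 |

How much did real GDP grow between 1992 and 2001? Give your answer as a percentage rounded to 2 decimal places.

Real GDP 1992 = Nominal GDP 1992 = 46.11·294 + 33.41·889 + 24.51·96 + 7.85·731 = 51349.14.
Real GDP 2001 (at 1992 prices) = 46.11·444 + 33.41·1291 + 24.51·113 + 7.85·1212 = 75888.98.
Real growth = 75888.98/51349.14 − 1 = 0.4779.

47.79%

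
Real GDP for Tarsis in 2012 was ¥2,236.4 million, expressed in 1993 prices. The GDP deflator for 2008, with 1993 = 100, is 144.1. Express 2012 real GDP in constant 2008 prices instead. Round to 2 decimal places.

Real GDP in 2008 prices = Real GDP in 1993 prices × (P_2008/P_1993) = 2236.4 × 1.441 = 3222.65.

¥3,222.65 million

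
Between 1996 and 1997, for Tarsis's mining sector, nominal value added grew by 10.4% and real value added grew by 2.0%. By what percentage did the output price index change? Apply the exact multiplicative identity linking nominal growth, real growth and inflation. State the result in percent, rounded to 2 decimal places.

(1 + g_nom) = (1 + g_real)(1 + π), so π = 1.1040 / 1.0200 − 1 = 0.08235.

8.24%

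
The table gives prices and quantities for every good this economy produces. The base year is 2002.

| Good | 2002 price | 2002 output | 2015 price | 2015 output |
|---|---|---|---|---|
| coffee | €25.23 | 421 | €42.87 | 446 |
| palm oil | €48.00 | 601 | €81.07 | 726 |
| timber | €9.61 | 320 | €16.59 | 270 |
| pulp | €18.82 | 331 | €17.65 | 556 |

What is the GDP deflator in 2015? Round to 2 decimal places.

Nominal GDP 2015 = 42.87·446 + 81.07·726 + 16.59·270 + 17.65·556 = 92269.54.
Real GDP 2015 (at 2002 prices) = 25.23·446 + 48.00·726 + 9.61·270 + 18.82·556 = 59159.20.
Deflator = Nominal/Real × 100 = 92269.54/59159.20 × 100 = 155.968.

155.97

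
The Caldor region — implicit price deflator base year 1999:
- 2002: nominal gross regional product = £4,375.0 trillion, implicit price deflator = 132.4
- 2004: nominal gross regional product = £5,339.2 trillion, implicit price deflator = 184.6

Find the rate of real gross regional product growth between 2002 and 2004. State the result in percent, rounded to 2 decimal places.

-12.47%

Deflate each year: 2002 → 4375.0/1.324 = 3304.38; 2004 → 5339.2/1.846 = 2892.31.
So real gross regional product changed by 2892.31/3304.38 − 1 = -0.1247, i.e. -12.47%.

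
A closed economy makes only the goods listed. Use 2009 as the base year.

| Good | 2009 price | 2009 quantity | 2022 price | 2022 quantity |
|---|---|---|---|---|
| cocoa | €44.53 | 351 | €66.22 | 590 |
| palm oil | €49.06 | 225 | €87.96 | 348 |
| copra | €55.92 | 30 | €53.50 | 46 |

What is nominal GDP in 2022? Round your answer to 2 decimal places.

€72140.88

Nominal GDP 2022 = Σ (p_2022 × q_2022) = 66.22·590 + 87.96·348 + 53.50·46 = 72140.88.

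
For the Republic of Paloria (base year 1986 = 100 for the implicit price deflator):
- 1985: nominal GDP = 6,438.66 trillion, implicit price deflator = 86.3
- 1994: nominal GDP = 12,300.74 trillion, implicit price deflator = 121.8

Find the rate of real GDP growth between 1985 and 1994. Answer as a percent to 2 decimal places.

Real GDP 1985 = 6438.66 / 0.863 = 7460.79.
Real GDP 1994 = 12300.74 / 1.218 = 10099.13.
Real growth = 10099.13 / 7460.79 − 1 = 0.3536.

35.36%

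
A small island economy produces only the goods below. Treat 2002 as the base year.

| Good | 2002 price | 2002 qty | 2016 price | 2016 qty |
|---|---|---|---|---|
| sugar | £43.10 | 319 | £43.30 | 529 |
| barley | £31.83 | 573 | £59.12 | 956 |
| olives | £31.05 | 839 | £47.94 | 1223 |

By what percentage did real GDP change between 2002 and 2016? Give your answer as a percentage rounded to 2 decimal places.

Real GDP 2002 = Nominal GDP 2002 = 43.10·319 + 31.83·573 + 31.05·839 = 58038.44.
Real GDP 2016 (at 2002 prices) = 43.10·529 + 31.83·956 + 31.05·1223 = 91203.53.
Real growth = 91203.53/58038.44 − 1 = 0.5714.

57.14%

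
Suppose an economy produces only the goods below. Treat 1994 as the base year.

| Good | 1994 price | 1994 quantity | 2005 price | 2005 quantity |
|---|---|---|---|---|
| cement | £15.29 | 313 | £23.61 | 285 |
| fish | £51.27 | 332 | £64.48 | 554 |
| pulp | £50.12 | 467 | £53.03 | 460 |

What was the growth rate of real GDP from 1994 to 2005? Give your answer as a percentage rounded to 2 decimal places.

23.45%

Real GDP 1994 = Nominal GDP 1994 = 15.29·313 + 51.27·332 + 50.12·467 = 45213.45.
Real GDP 2005 (at 1994 prices) = 15.29·285 + 51.27·554 + 50.12·460 = 55816.43.
Real growth = 55816.43/45213.45 − 1 = 0.2345.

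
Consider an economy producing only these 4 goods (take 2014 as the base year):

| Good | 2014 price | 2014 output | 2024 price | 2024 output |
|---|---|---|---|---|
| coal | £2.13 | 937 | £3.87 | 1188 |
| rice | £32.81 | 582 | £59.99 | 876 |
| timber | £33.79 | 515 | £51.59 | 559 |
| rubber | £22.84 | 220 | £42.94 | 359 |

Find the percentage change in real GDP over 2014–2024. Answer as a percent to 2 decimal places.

34.11%

Real GDP 2014 = Nominal GDP 2014 = 2.13·937 + 32.81·582 + 33.79·515 + 22.84·220 = 43517.88.
Real GDP 2024 (at 2014 prices) = 2.13·1188 + 32.81·876 + 33.79·559 + 22.84·359 = 58360.17.
Real growth = 58360.17/43517.88 − 1 = 0.3411.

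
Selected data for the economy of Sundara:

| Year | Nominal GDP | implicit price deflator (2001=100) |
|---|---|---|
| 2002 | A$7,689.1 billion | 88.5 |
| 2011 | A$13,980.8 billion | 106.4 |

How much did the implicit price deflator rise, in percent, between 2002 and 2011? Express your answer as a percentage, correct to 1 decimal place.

Price-level change = 106.4 / 88.5 − 1 = 0.2023.

20.2%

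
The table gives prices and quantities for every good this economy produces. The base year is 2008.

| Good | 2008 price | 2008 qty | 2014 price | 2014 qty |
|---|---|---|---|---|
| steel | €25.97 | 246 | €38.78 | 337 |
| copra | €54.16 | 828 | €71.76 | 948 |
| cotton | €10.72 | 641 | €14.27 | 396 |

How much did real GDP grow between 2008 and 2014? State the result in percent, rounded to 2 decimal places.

10.73%

Real GDP 2008 = Nominal GDP 2008 = 25.97·246 + 54.16·828 + 10.72·641 = 58104.62.
Real GDP 2014 (at 2008 prices) = 25.97·337 + 54.16·948 + 10.72·396 = 64340.69.
Real growth = 64340.69/58104.62 − 1 = 0.1073.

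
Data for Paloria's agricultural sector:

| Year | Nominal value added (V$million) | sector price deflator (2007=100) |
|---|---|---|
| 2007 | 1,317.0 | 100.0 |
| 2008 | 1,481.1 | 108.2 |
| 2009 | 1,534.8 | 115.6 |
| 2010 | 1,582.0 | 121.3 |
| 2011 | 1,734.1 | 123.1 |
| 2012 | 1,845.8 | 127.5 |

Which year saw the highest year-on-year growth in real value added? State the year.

2011

2008: real = 1481.1/1.082 = 1368.85; growth vs 2007 (1317.00) = 3.94%.
2009: real = 1534.8/1.156 = 1327.68; growth vs 2008 (1368.85) = -3.01%.
2010: real = 1582.0/1.213 = 1304.20; growth vs 2009 (1327.68) = -1.77%.
2011: real = 1734.1/1.231 = 1408.69; growth vs 2010 (1304.20) = 8.01%.
2012: real = 1845.8/1.275 = 1447.69; growth vs 2011 (1408.69) = 2.77%.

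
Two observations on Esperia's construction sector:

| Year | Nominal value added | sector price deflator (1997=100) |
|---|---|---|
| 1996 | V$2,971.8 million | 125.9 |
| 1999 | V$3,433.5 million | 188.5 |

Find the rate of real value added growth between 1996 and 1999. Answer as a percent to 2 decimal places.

-22.83%

Real value added 1996 = 2971.8 / 1.259 = 2360.44.
Real value added 1999 = 3433.5 / 1.885 = 1821.49.
Real growth = 1821.49 / 2360.44 − 1 = -0.2283.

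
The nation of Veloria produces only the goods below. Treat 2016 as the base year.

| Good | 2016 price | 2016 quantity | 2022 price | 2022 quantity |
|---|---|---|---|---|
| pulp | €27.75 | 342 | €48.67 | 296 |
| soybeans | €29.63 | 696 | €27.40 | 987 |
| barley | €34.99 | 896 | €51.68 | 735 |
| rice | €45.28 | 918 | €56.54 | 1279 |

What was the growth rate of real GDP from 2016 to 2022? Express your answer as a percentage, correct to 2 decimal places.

17.53%

Real GDP 2016 = Nominal GDP 2016 = 27.75·342 + 29.63·696 + 34.99·896 + 45.28·918 = 103031.06.
Real GDP 2022 (at 2016 prices) = 27.75·296 + 29.63·987 + 34.99·735 + 45.28·1279 = 121089.58.
Real growth = 121089.58/103031.06 − 1 = 0.1753.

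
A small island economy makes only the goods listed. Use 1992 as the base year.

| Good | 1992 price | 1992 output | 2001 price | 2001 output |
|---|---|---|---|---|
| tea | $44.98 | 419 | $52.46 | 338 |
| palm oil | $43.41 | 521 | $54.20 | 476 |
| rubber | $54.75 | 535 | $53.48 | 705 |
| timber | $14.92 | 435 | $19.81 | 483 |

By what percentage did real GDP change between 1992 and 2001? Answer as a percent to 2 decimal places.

Real GDP 1992 = Nominal GDP 1992 = 44.98·419 + 43.41·521 + 54.75·535 + 14.92·435 = 77244.68.
Real GDP 2001 (at 1992 prices) = 44.98·338 + 43.41·476 + 54.75·705 + 14.92·483 = 81671.51.
Real growth = 81671.51/77244.68 − 1 = 0.0573.

5.73%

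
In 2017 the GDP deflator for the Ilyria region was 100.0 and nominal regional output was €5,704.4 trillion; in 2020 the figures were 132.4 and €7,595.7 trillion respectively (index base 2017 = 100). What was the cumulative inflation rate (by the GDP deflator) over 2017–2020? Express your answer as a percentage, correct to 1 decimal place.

Price-level change = 132.4 / 100.0 − 1 = 0.3240.

32.4%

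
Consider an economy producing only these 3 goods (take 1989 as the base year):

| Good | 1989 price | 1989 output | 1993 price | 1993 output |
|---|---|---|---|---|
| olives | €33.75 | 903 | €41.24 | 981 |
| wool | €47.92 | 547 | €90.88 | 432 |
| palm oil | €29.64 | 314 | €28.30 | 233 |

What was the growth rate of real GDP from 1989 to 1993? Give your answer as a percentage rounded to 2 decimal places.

Real GDP 1989 = Nominal GDP 1989 = 33.75·903 + 47.92·547 + 29.64·314 = 65995.45.
Real GDP 1993 (at 1989 prices) = 33.75·981 + 47.92·432 + 29.64·233 = 60716.31.
Real growth = 60716.31/65995.45 − 1 = -0.0800.

-8.00%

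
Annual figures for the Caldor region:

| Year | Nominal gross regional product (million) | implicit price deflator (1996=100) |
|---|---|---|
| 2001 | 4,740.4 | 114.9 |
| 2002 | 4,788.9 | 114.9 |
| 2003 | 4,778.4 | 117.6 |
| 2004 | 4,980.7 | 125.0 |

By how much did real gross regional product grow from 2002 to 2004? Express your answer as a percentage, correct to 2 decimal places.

Real gross regional product 2002 = 4788.9/1.149 = 4167.89.
Real gross regional product 2004 = 4980.7/1.250 = 3984.56.
Change = 3984.56/4167.89 − 1 = -0.0440.

-4.40%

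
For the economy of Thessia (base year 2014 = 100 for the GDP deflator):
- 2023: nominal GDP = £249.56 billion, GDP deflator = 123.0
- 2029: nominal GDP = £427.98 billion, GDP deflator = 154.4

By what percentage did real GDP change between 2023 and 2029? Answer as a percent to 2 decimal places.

36.62%

Deflate each year: 2023 → 249.56/1.230 = 202.89; 2029 → 427.98/1.544 = 277.19.
So real GDP changed by 277.19/202.89 − 1 = 0.3662, i.e. 36.62%.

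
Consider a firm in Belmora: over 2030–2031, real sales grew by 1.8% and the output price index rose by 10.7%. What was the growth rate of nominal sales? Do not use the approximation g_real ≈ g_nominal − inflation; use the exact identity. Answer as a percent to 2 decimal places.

(1 + g_nom) = (1 + g_real)(1 + π) = 1.0180 × 1.1070 = 1.12693.

12.69%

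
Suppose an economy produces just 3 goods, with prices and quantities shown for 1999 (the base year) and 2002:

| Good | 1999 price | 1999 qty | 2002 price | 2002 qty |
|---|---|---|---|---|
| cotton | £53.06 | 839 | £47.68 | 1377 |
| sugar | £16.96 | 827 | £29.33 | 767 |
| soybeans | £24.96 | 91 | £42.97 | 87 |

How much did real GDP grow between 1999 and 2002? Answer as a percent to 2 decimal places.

Real GDP 1999 = Nominal GDP 1999 = 53.06·839 + 16.96·827 + 24.96·91 = 60814.62.
Real GDP 2002 (at 1999 prices) = 53.06·1377 + 16.96·767 + 24.96·87 = 88243.46.
Real growth = 88243.46/60814.62 − 1 = 0.4510.

45.10%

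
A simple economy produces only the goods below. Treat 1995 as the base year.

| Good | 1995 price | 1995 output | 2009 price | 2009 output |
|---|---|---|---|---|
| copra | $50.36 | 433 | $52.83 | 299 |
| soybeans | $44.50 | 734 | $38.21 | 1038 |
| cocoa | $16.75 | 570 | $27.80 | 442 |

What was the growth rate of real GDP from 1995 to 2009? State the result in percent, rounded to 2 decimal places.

7.24%

Real GDP 1995 = Nominal GDP 1995 = 50.36·433 + 44.50·734 + 16.75·570 = 64016.38.
Real GDP 2009 (at 1995 prices) = 50.36·299 + 44.50·1038 + 16.75·442 = 68652.14.
Real growth = 68652.14/64016.38 − 1 = 0.0724.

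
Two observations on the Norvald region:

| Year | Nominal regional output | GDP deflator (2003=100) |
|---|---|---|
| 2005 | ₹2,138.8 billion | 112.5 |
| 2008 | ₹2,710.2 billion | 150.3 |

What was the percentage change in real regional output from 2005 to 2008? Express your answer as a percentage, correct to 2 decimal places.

-5.15%

Real regional output 2005 = 2138.8 / 1.125 = 1901.16.
Real regional output 2008 = 2710.2 / 1.503 = 1803.19.
Real growth = 1803.19 / 1901.16 − 1 = -0.0515.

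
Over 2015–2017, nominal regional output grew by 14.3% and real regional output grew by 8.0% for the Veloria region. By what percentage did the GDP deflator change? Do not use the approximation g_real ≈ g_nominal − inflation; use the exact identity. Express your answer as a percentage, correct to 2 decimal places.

(1 + g_nom) = (1 + g_real)(1 + π), so π = 1.1430 / 1.0800 − 1 = 0.05833.

5.83%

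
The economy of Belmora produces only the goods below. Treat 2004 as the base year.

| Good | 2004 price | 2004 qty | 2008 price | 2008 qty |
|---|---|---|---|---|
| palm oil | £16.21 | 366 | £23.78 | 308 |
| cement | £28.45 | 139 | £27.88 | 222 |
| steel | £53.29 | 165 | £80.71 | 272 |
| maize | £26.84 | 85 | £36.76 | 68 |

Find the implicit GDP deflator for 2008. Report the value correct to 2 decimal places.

137.42

Nominal GDP 2008 = 23.78·308 + 27.88·222 + 80.71·272 + 36.76·68 = 37966.40.
Real GDP 2008 (at 2004 prices) = 16.21·308 + 28.45·222 + 53.29·272 + 26.84·68 = 27628.58.
Deflator = Nominal/Real × 100 = 37966.40/27628.58 × 100 = 137.417.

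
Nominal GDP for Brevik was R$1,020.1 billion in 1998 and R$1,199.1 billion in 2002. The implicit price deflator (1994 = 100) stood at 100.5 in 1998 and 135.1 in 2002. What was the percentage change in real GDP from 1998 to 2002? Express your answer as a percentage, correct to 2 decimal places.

Deflate each year: 1998 → 1020.1/1.005 = 1015.02; 2002 → 1199.1/1.351 = 887.56.
So real GDP changed by 887.56/1015.02 − 1 = -0.1256, i.e. -12.56%.

-12.56%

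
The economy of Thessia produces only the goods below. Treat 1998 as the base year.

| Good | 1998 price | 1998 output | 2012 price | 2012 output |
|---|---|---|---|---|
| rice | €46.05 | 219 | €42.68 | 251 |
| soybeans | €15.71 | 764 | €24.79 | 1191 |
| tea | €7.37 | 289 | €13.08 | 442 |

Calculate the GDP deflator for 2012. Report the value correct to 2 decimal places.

137.26

Nominal GDP 2012 = 42.68·251 + 24.79·1191 + 13.08·442 = 46018.93.
Real GDP 2012 (at 1998 prices) = 46.05·251 + 15.71·1191 + 7.37·442 = 33526.70.
Deflator = Nominal/Real × 100 = 46018.93/33526.70 × 100 = 137.261.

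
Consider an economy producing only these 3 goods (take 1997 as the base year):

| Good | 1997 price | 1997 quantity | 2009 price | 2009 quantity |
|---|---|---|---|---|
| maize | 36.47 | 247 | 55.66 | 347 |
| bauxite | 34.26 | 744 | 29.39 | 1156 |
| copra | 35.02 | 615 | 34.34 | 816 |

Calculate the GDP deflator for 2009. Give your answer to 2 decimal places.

100.59

Nominal GDP 2009 = 55.66·347 + 29.39·1156 + 34.34·816 = 81310.30.
Real GDP 2009 (at 1997 prices) = 36.47·347 + 34.26·1156 + 35.02·816 = 80835.97.
Deflator = Nominal/Real × 100 = 81310.30/80835.97 × 100 = 100.587.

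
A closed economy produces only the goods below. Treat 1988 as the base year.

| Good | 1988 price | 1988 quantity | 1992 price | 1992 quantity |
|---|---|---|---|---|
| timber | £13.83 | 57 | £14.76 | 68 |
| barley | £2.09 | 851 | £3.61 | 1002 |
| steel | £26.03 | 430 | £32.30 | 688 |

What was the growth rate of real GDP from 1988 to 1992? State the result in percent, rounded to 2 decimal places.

52.21%

Real GDP 1988 = Nominal GDP 1988 = 13.83·57 + 2.09·851 + 26.03·430 = 13759.80.
Real GDP 1992 (at 1988 prices) = 13.83·68 + 2.09·1002 + 26.03·688 = 20943.26.
Real growth = 20943.26/13759.80 − 1 = 0.5221.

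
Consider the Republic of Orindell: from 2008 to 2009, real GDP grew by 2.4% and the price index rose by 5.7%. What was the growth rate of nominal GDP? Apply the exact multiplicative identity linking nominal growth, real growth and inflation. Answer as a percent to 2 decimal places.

8.24%

(1 + g_nom) = (1 + g_real)(1 + π) = 1.0240 × 1.0570 = 1.08237.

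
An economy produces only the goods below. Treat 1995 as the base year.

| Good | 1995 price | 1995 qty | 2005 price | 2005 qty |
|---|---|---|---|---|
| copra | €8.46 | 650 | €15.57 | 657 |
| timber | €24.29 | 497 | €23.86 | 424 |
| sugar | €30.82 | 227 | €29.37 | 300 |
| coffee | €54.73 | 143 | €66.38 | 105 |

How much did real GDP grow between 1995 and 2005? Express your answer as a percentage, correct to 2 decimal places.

Real GDP 1995 = Nominal GDP 1995 = 8.46·650 + 24.29·497 + 30.82·227 + 54.73·143 = 32393.66.
Real GDP 2005 (at 1995 prices) = 8.46·657 + 24.29·424 + 30.82·300 + 54.73·105 = 30849.83.
Real growth = 30849.83/32393.66 − 1 = -0.0477.

-4.77%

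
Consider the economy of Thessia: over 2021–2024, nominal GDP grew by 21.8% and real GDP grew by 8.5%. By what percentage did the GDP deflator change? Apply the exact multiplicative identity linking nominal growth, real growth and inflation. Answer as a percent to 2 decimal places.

12.26%

(1 + g_nom) = (1 + g_real)(1 + π), so π = 1.2180 / 1.0850 − 1 = 0.12258.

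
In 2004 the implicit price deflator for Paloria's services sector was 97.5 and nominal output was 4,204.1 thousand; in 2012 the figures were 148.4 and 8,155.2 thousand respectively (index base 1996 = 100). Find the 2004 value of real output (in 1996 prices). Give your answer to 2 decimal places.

4,311.90 thousand

Real output = Nominal / (implicit price deflator/100) = 4204.1 / 0.975 = 4311.90.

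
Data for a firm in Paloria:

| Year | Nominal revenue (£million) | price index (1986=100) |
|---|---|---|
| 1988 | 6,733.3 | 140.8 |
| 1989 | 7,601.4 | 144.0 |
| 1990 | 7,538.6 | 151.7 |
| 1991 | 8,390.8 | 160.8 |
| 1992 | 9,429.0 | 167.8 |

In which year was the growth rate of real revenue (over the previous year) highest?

1989

1989: real = 7601.4/1.440 = 5278.75; growth vs 1988 (4782.17) = 10.38%.
1990: real = 7538.6/1.517 = 4969.41; growth vs 1989 (5278.75) = -5.86%.
1991: real = 8390.8/1.608 = 5218.16; growth vs 1990 (4969.41) = 5.01%.
1992: real = 9429.0/1.678 = 5619.19; growth vs 1991 (5218.16) = 7.69%.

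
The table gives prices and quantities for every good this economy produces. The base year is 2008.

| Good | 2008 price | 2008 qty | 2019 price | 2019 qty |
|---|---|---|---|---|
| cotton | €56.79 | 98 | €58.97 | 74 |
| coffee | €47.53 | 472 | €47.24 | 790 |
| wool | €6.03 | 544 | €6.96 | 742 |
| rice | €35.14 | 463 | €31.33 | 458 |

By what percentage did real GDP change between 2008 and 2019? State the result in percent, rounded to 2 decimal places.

Real GDP 2008 = Nominal GDP 2008 = 56.79·98 + 47.53·472 + 6.03·544 + 35.14·463 = 47549.72.
Real GDP 2019 (at 2008 prices) = 56.79·74 + 47.53·790 + 6.03·742 + 35.14·458 = 62319.54.
Real growth = 62319.54/47549.72 − 1 = 0.3106.

31.06%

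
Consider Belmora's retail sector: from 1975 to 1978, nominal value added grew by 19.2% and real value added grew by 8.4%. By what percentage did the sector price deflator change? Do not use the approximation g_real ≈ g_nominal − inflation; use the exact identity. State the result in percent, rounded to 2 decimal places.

(1 + g_nom) = (1 + g_real)(1 + π), so π = 1.1920 / 1.0840 − 1 = 0.09963.

9.96%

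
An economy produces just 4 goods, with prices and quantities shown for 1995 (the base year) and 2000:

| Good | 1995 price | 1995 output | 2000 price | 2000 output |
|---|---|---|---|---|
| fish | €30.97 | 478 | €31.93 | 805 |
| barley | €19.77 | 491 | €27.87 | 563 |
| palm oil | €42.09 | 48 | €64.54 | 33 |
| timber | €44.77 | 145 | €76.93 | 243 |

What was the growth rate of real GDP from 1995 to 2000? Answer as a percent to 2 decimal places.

Real GDP 1995 = Nominal GDP 1995 = 30.97·478 + 19.77·491 + 42.09·48 + 44.77·145 = 33022.70.
Real GDP 2000 (at 1995 prices) = 30.97·805 + 19.77·563 + 42.09·33 + 44.77·243 = 48329.44.
Real growth = 48329.44/33022.70 − 1 = 0.4635.

46.35%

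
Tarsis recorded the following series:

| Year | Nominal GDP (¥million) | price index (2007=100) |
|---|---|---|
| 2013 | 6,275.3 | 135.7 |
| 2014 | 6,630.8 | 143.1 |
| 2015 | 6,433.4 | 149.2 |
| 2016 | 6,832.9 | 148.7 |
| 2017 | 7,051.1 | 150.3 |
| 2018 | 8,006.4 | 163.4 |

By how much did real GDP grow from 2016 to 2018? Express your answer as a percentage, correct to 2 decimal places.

Real GDP 2016 = 6832.9/1.487 = 4595.09.
Real GDP 2018 = 8006.4/1.634 = 4899.88.
Change = 4899.88/4595.09 − 1 = 0.0663.

6.63%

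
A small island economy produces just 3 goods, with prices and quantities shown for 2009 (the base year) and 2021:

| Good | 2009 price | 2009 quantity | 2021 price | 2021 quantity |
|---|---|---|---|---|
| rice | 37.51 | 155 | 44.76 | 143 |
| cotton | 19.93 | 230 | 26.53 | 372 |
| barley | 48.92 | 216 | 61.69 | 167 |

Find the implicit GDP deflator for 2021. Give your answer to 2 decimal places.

Nominal GDP 2021 = 44.76·143 + 26.53·372 + 61.69·167 = 26572.07.
Real GDP 2021 (at 2009 prices) = 37.51·143 + 19.93·372 + 48.92·167 = 20947.53.
Deflator = Nominal/Real × 100 = 26572.07/20947.53 × 100 = 126.851.

126.85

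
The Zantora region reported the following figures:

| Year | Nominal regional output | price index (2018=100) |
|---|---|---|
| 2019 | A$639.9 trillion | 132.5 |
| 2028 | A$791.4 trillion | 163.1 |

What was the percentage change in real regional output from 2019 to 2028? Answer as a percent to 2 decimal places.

Deflate each year: 2019 → 639.9/1.325 = 482.94; 2028 → 791.4/1.631 = 485.22.
So real regional output changed by 485.22/482.94 − 1 = 0.0047, i.e. 0.47%.

0.47%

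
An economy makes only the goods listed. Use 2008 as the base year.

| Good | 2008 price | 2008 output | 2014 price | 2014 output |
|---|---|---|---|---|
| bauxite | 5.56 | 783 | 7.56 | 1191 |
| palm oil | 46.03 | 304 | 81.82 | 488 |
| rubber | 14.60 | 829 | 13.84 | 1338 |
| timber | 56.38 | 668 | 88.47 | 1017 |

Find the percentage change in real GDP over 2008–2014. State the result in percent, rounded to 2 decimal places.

Real GDP 2008 = Nominal GDP 2008 = 5.56·783 + 46.03·304 + 14.60·829 + 56.38·668 = 68111.84.
Real GDP 2014 (at 2008 prices) = 5.56·1191 + 46.03·488 + 14.60·1338 + 56.38·1017 = 105957.86.
Real growth = 105957.86/68111.84 − 1 = 0.5556.

55.56%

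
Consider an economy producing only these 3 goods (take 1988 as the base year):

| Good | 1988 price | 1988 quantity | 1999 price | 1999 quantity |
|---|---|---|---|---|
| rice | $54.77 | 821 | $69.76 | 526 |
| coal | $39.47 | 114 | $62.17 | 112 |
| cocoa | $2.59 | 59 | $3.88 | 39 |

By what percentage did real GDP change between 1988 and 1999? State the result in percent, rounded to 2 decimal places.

Real GDP 1988 = Nominal GDP 1988 = 54.77·821 + 39.47·114 + 2.59·59 = 49618.56.
Real GDP 1999 (at 1988 prices) = 54.77·526 + 39.47·112 + 2.59·39 = 33330.67.
Real growth = 33330.67/49618.56 − 1 = -0.3283.

-32.83%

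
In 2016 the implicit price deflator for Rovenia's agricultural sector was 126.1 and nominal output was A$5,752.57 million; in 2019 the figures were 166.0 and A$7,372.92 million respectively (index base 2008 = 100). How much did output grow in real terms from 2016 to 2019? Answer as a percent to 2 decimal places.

Real output 2016 = 5752.57 / 1.261 = 4561.91.
Real output 2019 = 7372.92 / 1.660 = 4441.52.
Real growth = 4441.52 / 4561.91 − 1 = -0.0264.

-2.64%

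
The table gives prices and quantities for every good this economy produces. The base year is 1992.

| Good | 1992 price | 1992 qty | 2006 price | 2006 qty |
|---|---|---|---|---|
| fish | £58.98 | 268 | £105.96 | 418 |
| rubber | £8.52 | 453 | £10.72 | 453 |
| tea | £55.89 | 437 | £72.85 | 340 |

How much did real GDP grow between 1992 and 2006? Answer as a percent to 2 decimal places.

7.77%

Real GDP 1992 = Nominal GDP 1992 = 58.98·268 + 8.52·453 + 55.89·437 = 44090.13.
Real GDP 2006 (at 1992 prices) = 58.98·418 + 8.52·453 + 55.89·340 = 47515.80.
Real growth = 47515.80/44090.13 − 1 = 0.0777.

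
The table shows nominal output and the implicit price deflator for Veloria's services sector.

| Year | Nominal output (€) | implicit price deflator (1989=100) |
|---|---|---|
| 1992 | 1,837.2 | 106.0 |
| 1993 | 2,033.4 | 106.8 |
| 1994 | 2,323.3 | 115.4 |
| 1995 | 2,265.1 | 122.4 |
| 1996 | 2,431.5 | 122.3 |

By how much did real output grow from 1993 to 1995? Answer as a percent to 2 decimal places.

Real output 1993 = 2033.4/1.068 = 1903.93.
Real output 1995 = 2265.1/1.224 = 1850.57.
Change = 1850.57/1903.93 − 1 = -0.0280.

-2.80%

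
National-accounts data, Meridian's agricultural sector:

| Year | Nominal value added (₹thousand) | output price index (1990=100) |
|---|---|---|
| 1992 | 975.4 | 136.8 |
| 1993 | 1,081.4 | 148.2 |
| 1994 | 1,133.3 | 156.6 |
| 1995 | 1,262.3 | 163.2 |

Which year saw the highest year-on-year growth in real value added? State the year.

1993: real = 1081.4/1.482 = 729.69; growth vs 1992 (713.01) = 2.34%.
1994: real = 1133.3/1.566 = 723.69; growth vs 1993 (729.69) = -0.82%.
1995: real = 1262.3/1.632 = 773.47; growth vs 1994 (723.69) = 6.88%.

1995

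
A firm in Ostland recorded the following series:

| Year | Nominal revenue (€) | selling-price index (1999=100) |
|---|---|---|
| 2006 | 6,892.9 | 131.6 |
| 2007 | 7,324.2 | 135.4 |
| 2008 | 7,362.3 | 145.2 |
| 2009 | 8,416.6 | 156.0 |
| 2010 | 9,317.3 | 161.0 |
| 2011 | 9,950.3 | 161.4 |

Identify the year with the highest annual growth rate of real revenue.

2007: real = 7324.2/1.354 = 5409.31; growth vs 2006 (5237.77) = 3.28%.
2008: real = 7362.3/1.452 = 5070.45; growth vs 2007 (5409.31) = -6.26%.
2009: real = 8416.6/1.560 = 5395.26; growth vs 2008 (5070.45) = 6.41%.
2010: real = 9317.3/1.610 = 5787.14; growth vs 2009 (5395.26) = 7.26%.
2011: real = 9950.3/1.614 = 6164.99; growth vs 2010 (5787.14) = 6.53%.

2010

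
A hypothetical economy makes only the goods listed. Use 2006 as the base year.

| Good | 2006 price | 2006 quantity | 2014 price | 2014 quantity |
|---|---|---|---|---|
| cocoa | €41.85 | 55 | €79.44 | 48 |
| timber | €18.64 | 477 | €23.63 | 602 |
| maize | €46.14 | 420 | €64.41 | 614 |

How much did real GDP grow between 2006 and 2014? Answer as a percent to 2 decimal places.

Real GDP 2006 = Nominal GDP 2006 = 41.85·55 + 18.64·477 + 46.14·420 = 30571.83.
Real GDP 2014 (at 2006 prices) = 41.85·48 + 18.64·602 + 46.14·614 = 41560.04.
Real growth = 41560.04/30571.83 − 1 = 0.3594.

35.94%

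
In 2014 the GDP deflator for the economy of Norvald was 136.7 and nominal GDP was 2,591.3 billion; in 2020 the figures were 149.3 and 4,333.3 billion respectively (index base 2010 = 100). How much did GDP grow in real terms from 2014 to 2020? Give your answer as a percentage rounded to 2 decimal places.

53.11%

Real GDP 2014 = 2591.3 / 1.367 = 1895.61.
Real GDP 2020 = 4333.3 / 1.493 = 2902.41.
Real growth = 2902.41 / 1895.61 − 1 = 0.5311.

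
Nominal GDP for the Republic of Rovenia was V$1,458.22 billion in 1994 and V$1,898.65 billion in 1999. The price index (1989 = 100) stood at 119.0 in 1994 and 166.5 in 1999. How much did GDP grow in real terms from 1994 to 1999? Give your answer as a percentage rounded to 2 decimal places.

-6.94%

Real GDP 1994 = 1458.22 / 1.190 = 1225.39.
Real GDP 1999 = 1898.65 / 1.665 = 1140.33.
Real growth = 1140.33 / 1225.39 − 1 = -0.0694.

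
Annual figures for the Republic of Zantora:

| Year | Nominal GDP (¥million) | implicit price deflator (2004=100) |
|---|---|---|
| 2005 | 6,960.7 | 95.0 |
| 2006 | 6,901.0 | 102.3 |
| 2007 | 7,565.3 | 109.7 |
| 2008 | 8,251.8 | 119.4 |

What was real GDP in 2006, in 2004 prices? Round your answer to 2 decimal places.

Real GDP 2006 = 6901.0 / 1.023 = 6745.85.

¥6,745.85 million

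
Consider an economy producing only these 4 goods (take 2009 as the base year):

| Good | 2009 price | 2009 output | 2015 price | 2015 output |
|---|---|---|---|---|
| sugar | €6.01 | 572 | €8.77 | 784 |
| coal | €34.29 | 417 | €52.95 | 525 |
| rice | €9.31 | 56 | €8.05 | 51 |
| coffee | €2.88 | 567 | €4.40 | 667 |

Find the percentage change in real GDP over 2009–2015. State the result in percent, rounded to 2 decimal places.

26.24%

Real GDP 2009 = Nominal GDP 2009 = 6.01·572 + 34.29·417 + 9.31·56 + 2.88·567 = 19890.97.
Real GDP 2015 (at 2009 prices) = 6.01·784 + 34.29·525 + 9.31·51 + 2.88·667 = 25109.86.
Real growth = 25109.86/19890.97 − 1 = 0.2624.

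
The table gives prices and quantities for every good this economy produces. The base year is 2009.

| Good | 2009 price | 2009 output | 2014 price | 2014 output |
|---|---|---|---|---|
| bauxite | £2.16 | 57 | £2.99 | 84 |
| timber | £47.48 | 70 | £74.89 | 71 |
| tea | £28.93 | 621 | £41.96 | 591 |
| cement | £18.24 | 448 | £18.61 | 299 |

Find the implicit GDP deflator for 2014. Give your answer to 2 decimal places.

137.65

Nominal GDP 2014 = 2.99·84 + 74.89·71 + 41.96·591 + 18.61·299 = 35931.10.
Real GDP 2014 (at 2009 prices) = 2.16·84 + 47.48·71 + 28.93·591 + 18.24·299 = 26103.91.
Deflator = Nominal/Real × 100 = 35931.10/26103.91 × 100 = 137.646.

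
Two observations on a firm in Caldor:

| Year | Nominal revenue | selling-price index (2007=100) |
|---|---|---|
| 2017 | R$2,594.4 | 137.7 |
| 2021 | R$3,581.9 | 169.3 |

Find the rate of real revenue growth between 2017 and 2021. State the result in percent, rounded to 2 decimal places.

Real revenue 2017 = 2594.4 / 1.377 = 1884.10.
Real revenue 2021 = 3581.9 / 1.693 = 2115.71.
Real growth = 2115.71 / 1884.10 − 1 = 0.1229.

12.29%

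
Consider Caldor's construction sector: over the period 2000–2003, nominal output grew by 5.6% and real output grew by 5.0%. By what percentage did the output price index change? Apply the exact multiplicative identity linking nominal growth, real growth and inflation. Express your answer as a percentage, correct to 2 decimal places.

(1 + g_nom) = (1 + g_real)(1 + π), so π = 1.0560 / 1.0500 − 1 = 0.00571.

0.57%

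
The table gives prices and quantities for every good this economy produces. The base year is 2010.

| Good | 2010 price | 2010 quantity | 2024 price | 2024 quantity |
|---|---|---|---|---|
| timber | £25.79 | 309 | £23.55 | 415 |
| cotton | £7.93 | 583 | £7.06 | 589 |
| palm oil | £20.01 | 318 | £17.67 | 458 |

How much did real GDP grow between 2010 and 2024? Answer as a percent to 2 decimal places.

29.45%

Real GDP 2010 = Nominal GDP 2010 = 25.79·309 + 7.93·583 + 20.01·318 = 18955.48.
Real GDP 2024 (at 2010 prices) = 25.79·415 + 7.93·589 + 20.01·458 = 24538.20.
Real growth = 24538.20/18955.48 − 1 = 0.2945.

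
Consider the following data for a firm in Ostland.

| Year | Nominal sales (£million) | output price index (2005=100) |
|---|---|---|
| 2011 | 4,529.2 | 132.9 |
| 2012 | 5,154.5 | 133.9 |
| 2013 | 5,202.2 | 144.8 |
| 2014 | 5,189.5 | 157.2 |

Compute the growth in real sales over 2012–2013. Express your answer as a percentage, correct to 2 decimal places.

Real sales 2012 = 5154.5/1.339 = 3849.51.
Real sales 2013 = 5202.2/1.448 = 3592.68.
Change = 3592.68/3849.51 − 1 = -0.0667.

-6.67%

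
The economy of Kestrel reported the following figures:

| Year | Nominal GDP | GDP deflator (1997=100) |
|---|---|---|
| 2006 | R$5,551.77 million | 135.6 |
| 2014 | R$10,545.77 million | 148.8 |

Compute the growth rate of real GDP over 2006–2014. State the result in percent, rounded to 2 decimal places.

Real GDP 2006 = 5551.77 / 1.356 = 4094.23.
Real GDP 2014 = 10545.77 / 1.488 = 7087.21.
Real growth = 7087.21 / 4094.23 − 1 = 0.7310.

73.10%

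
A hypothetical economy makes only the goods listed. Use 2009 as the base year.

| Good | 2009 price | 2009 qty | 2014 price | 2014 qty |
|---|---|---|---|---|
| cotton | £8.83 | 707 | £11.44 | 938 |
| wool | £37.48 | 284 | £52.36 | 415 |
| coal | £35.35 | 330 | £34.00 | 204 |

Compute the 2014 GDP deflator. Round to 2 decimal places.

126.89

Nominal GDP 2014 = 11.44·938 + 52.36·415 + 34.00·204 = 39396.12.
Real GDP 2014 (at 2009 prices) = 8.83·938 + 37.48·415 + 35.35·204 = 31048.14.
Deflator = Nominal/Real × 100 = 39396.12/31048.14 × 100 = 126.887.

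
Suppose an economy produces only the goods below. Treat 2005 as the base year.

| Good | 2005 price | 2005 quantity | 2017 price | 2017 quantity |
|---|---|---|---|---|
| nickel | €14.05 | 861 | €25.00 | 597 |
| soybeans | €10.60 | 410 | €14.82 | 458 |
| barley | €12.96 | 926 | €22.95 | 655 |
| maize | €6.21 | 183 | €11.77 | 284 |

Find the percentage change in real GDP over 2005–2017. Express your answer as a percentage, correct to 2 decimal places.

-20.57%

Real GDP 2005 = Nominal GDP 2005 = 14.05·861 + 10.60·410 + 12.96·926 + 6.21·183 = 29580.44.
Real GDP 2017 (at 2005 prices) = 14.05·597 + 10.60·458 + 12.96·655 + 6.21·284 = 23495.09.
Real growth = 23495.09/29580.44 − 1 = -0.2057.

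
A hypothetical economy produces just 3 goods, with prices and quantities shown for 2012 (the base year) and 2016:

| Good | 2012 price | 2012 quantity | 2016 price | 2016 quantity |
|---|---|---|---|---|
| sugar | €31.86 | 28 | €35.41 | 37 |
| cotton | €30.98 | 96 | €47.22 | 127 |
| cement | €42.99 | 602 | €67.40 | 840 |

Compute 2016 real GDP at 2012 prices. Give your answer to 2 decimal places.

Real GDP 2016 = Σ (p_2012 × q_2016) = 31.86·37 + 30.98·127 + 42.99·840 = 41224.88.

€41224.88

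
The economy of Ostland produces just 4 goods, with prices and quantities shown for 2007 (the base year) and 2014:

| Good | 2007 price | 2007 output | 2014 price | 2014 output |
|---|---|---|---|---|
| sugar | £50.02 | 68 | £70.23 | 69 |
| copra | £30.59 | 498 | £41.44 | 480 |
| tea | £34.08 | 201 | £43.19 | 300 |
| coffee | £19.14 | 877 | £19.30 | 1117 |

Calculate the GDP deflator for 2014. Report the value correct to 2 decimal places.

Nominal GDP 2014 = 70.23·69 + 41.44·480 + 43.19·300 + 19.30·1117 = 59252.17.
Real GDP 2014 (at 2007 prices) = 50.02·69 + 30.59·480 + 34.08·300 + 19.14·1117 = 49737.96.
Deflator = Nominal/Real × 100 = 59252.17/49737.96 × 100 = 119.129.

119.13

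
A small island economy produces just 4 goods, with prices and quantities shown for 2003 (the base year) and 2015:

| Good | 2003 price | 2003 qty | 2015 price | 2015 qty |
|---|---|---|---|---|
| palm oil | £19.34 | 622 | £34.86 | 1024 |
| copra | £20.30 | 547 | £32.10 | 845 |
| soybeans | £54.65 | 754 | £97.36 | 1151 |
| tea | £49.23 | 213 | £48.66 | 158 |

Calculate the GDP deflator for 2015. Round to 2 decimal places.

Nominal GDP 2015 = 34.86·1024 + 32.10·845 + 97.36·1151 + 48.66·158 = 182570.78.
Real GDP 2015 (at 2003 prices) = 19.34·1024 + 20.30·845 + 54.65·1151 + 49.23·158 = 107638.15.
Deflator = Nominal/Real × 100 = 182570.78/107638.15 × 100 = 169.615.

169.62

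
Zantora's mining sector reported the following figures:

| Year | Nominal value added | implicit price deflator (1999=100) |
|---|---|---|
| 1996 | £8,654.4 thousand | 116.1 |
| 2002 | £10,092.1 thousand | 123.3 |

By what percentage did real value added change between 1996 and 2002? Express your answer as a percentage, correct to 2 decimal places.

Deflate each year: 1996 → 8654.4/1.161 = 7454.26; 2002 → 10092.1/1.233 = 8185.00.
So real value added changed by 8185.00/7454.26 − 1 = 0.0980, i.e. 9.80%.

9.80%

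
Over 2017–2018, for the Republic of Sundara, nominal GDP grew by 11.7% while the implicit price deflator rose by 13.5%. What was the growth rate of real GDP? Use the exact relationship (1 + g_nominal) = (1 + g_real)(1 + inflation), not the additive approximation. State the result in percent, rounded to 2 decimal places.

-1.59%

(1 + g_nom) = (1 + g_real)(1 + π), so g_real = 1.1170 / 1.1350 − 1 = -0.01586.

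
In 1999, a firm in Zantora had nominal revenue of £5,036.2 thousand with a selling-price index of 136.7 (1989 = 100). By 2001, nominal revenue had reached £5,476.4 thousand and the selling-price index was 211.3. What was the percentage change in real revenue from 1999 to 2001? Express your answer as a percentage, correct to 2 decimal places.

-29.65%

Real revenue 1999 = 5036.2 / 1.367 = 3684.13.
Real revenue 2001 = 5476.4 / 2.113 = 2591.77.
Real growth = 2591.77 / 3684.13 − 1 = -0.2965.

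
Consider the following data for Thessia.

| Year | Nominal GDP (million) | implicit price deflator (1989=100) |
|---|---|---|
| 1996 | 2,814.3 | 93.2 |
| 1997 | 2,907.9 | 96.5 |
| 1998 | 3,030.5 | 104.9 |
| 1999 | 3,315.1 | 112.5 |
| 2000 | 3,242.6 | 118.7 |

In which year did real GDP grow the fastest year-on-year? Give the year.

1997: real = 2907.9/0.965 = 3013.37; growth vs 1996 (3019.64) = -0.21%.
1998: real = 3030.5/1.049 = 2888.94; growth vs 1997 (3013.37) = -4.13%.
1999: real = 3315.1/1.125 = 2946.76; growth vs 1998 (2888.94) = 2.00%.
2000: real = 3242.6/1.187 = 2731.76; growth vs 1999 (2946.76) = -7.30%.

1999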